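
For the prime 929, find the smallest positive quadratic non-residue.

(2/929) = +1, so 2 is a residue.
(3/929) = −1, so 3 is the smallest positive non-residue mod 929.

3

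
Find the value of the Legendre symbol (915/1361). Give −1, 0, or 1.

Reciprocity: 915 ≡ 3 and 1361 ≡ 1 (mod 4), so (915/1361) = +(1361/915).
Reduce top mod 915: now compute (446/915).
Pull out 2: since 915 ≡ 3 (mod 8), (2/915) = -1.
Reciprocity: 223 ≡ 3 and 915 ≡ 3 (mod 4), so (223/915) = −(915/223).
Reduce top mod 223: now compute (23/223).
Reciprocity: 23 ≡ 3 and 223 ≡ 3 (mod 4), so (23/223) = −(223/23).
Reduce top mod 23: now compute (16/23).
Pull out 2^4: since 23 ≡ 7 (mod 8), (2/23) = +1, so (2/23)^4 = +1.
Reached (1/23) = 1. Collecting the sign flips along the way, the symbol is -1.

-1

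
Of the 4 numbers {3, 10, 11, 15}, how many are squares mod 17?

1

(3/17) = -1 → non-residue.
(10/17) = -1 → non-residue.
(11/17) = -1 → non-residue.
(15/17) = +1 → QR.
Total quadratic residues among the 4: 1.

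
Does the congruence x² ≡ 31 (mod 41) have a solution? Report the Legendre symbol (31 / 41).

Reciprocity: 31 ≡ 3 and 41 ≡ 1 (mod 4), so (31/41) = +(41/31).
Reduce top mod 31: now compute (10/31).
Pull out 2: since 31 ≡ 7 (mod 8), (2/31) = +1.
Reciprocity: 5 ≡ 1 and 31 ≡ 3 (mod 4), so (5/31) = +(31/5).
Reduce top mod 5: now compute (1/5).
Reached (1/5) = 1. Collecting the sign flips along the way, the symbol is +1.

1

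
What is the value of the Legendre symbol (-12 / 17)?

-1

First reduce: -12 ≡ 5 (mod 17).
Reciprocity: 5 ≡ 1 and 17 ≡ 1 (mod 4), so (5/17) = +(17/5).
Reduce top mod 5: now compute (2/5).
Pull out 2: since 5 ≡ 5 (mod 8), (2/5) = -1.
Reached (1/5) = 1. Collecting the sign flips along the way, the symbol is -1.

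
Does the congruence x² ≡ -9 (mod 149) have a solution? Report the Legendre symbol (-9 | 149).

Euler's criterion: (-9/149) ≡ 140^74 (mod 149).
140^2 ≡ 81 (mod 149)
140^4 ≡ 5 (mod 149)
140^8 ≡ 25 (mod 149)
140^16 ≡ 29 (mod 149)
140^32 ≡ 96 (mod 149)
140^64 ≡ 127 (mod 149)
140^74 = 140^(64+8+2) ≡ 1 (mod 149).
Result is 1, so (-9/149) = 1.

1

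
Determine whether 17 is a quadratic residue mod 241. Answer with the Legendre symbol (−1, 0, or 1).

-1

Reciprocity: 17 ≡ 1 and 241 ≡ 1 (mod 4), so (17/241) = +(241/17).
Reduce top mod 17: now compute (3/17).
Reciprocity: 3 ≡ 3 and 17 ≡ 1 (mod 4), so (3/17) = +(17/3).
Reduce top mod 3: now compute (2/3).
Pull out 2: since 3 ≡ 3 (mod 8), (2/3) = -1.
Reached (1/3) = 1. Collecting the sign flips along the way, the symbol is -1.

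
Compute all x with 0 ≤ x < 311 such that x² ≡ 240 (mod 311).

Since 311 ≡ 3 (mod 4), a square root of 240 is 240^((311+1)/4) = 240^78 mod 311.
Repeated squaring: 240^2≡65, 240^4≡182, 240^8≡158, 240^16≡84, 240^32≡214, 240^64≡79 (mod 311).
240^78 = 240^(64+8+4+2) ≡ 193 (mod 311).
Check: 193² = 37249 ≡ 240 (mod 311). The two roots are 118 and 193.

118, 193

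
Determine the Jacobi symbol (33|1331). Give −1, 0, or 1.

0

Reciprocity: 33 ≡ 1 and 1331 ≡ 3 (mod 4), so (33/1331) = +(1331/33).
Reduce top mod 33: now compute (11/33).
Reciprocity: 11 ≡ 3 and 33 ≡ 1 (mod 4), so (11/33) = +(33/11).
Reduce top mod 11: now compute (0/11).
Top reduces to 0: gcd > 1, so the symbol is 0.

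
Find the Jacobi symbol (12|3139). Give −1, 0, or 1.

-1

Pull out 2^2: since 3139 ≡ 3 (mod 8), (2/3139) = -1, so (2/3139)^2 = +1.
Reciprocity: 3 ≡ 3 and 3139 ≡ 3 (mod 4), so (3/3139) = −(3139/3).
Reduce top mod 3: now compute (1/3).
Reached (1/3) = 1. Collecting the sign flips along the way, the symbol is -1.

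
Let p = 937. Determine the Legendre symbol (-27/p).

First reduce: -27 ≡ 910 (mod 937).
Pull out 2: since 937 ≡ 1 (mod 8), (2/937) = +1.
Reciprocity: 455 ≡ 3 and 937 ≡ 1 (mod 4), so (455/937) = +(937/455).
Reduce top mod 455: now compute (27/455).
Reciprocity: 27 ≡ 3 and 455 ≡ 3 (mod 4), so (27/455) = −(455/27).
Reduce top mod 27: now compute (23/27).
Reciprocity: 23 ≡ 3 and 27 ≡ 3 (mod 4), so (23/27) = −(27/23).
Reduce top mod 23: now compute (4/23).
Pull out 2^2: since 23 ≡ 7 (mod 8), (2/23) = +1, so (2/23)^2 = +1.
Reached (1/23) = 1. Collecting the sign flips along the way, the symbol is +1.

1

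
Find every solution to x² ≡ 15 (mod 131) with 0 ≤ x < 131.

Since 131 ≡ 3 (mod 4), a square root of 15 is 15^((131+1)/4) = 15^33 mod 131.
Repeated squaring: 15^2≡94, 15^4≡59, 15^8≡75, 15^16≡123, 15^32≡64 (mod 131).
15^33 = 15^(32+1) ≡ 43 (mod 131).
Check: 43² = 1849 ≡ 15 (mod 131). The two roots are 43 and 88.

43, 88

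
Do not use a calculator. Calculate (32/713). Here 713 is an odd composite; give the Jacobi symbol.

1

Pull out 2^5: since 713 ≡ 1 (mod 8), (2/713) = +1, so (2/713)^5 = +1.
Reached (1/713) = 1. Collecting the sign flips along the way, the symbol is +1.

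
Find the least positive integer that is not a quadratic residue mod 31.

(2/31) = +1, so 2 is a residue.
(3/31) = −1, so 3 is the smallest positive non-residue mod 31.

3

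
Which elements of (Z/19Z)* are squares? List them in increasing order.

1,4,5,6,7,9,11,16,17

Square k = 1,…,9 (k and 19−k give the same square):
1²=1, 2²=4, 3²=9, 4²=16, 5²≡6, 6²≡17, 7²≡11, 8²≡7, 9²≡5 (mod 19).
So the quadratic residues mod 19 are {1, 4, 5, 6, 7, 9, 11, 16, 17}.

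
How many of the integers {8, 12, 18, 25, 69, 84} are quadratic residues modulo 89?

(8/89) = +1 → QR.
(12/89) = -1 → non-residue.
(18/89) = +1 → QR.
(25/89) = +1 → QR.
(69/89) = +1 → QR.
(84/89) = +1 → QR.
Total quadratic residues among the 6: 5.

5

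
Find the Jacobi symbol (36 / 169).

1

Pull out 2^2: since 169 ≡ 1 (mod 8), (2/169) = +1, so (2/169)^2 = +1.
Reciprocity: 9 ≡ 1 and 169 ≡ 1 (mod 4), so (9/169) = +(169/9).
Reduce top mod 9: now compute (7/9).
Reciprocity: 7 ≡ 3 and 9 ≡ 1 (mod 4), so (7/9) = +(9/7).
Reduce top mod 7: now compute (2/7).
Pull out 2: since 7 ≡ 7 (mod 8), (2/7) = +1.
Reached (1/7) = 1. Collecting the sign flips along the way, the symbol is +1.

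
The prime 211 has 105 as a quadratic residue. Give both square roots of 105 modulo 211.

Since 211 ≡ 3 (mod 4), a square root of 105 is 105^((211+1)/4) = 105^53 mod 211.
Repeated squaring: 105^2≡53, 105^4≡66, 105^8≡136, 105^16≡139, 105^32≡120 (mod 211).
105^53 = 105^(32+16+4+1) ≡ 59 (mod 211).
Check: 59² = 3481 ≡ 105 (mod 211). The two roots are 59 and 152.

59, 152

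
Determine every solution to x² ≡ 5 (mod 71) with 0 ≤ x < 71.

17, 54

Since 71 ≡ 3 (mod 4), a square root of 5 is 5^((71+1)/4) = 5^18 mod 71.
Repeated squaring: 5^2≡25, 5^4≡57, 5^8≡54, 5^16≡5 (mod 71).
5^18 = 5^(16+2) ≡ 54 (mod 71).
Check: 54² = 2916 ≡ 5 (mod 71). The two roots are 17 and 54.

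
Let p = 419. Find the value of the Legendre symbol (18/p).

-1

Euler's criterion: (18/419) ≡ 18^209 (mod 419).
18^2 ≡ 324 (mod 419)
18^4 ≡ 226 (mod 419)
18^8 ≡ 377 (mod 419)
18^16 ≡ 88 (mod 419)
18^32 ≡ 202 (mod 419)
18^64 ≡ 161 (mod 419)
18^128 ≡ 362 (mod 419)
18^209 = 18^(128+64+16+1) ≡ 418 (mod 419).
Result is 418 ≡ −1, so (18/419) = −1.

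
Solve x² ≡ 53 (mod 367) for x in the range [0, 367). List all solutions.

39, 328

Since 367 ≡ 3 (mod 4), a square root of 53 is 53^((367+1)/4) = 53^92 mod 367.
Repeated squaring: 53^2≡240, 53^4≡348, 53^8≡361, 53^16≡36, 53^32≡195, 53^64≡224 (mod 367).
53^92 = 53^(64+16+8+4) ≡ 328 (mod 367).
Check: 328² = 107584 ≡ 53 (mod 367). The two roots are 39 and 328.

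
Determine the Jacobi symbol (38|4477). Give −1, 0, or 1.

Pull out 2: since 4477 ≡ 5 (mod 8), (2/4477) = -1.
Reciprocity: 19 ≡ 3 and 4477 ≡ 1 (mod 4), so (19/4477) = +(4477/19).
Reduce top mod 19: now compute (12/19).
Pull out 2^2: since 19 ≡ 3 (mod 8), (2/19) = -1, so (2/19)^2 = +1.
Reciprocity: 3 ≡ 3 and 19 ≡ 3 (mod 4), so (3/19) = −(19/3).
Reduce top mod 3: now compute (1/3).
Reached (1/3) = 1. Collecting the sign flips along the way, the symbol is +1.

1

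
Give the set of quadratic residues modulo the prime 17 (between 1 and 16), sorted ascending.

1, 2, 4, 8, 9, 13, 15, 16

Square k = 1,…,8 (k and 17−k give the same square):
1²=1, 2²=4, 3²=9, 4²=16, 5²≡8, 6²≡2, 7²≡15, 8²≡13 (mod 17).
So the quadratic residues mod 17 are {1, 2, 4, 8, 9, 13, 15, 16}.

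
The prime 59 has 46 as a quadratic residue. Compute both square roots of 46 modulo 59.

Since 59 ≡ 3 (mod 4), a square root of 46 is 46^((59+1)/4) = 46^15 mod 59.
Repeated squaring: 46^2≡51, 46^4≡5, 46^8≡25 (mod 59).
46^15 = 46^(8+4+2+1) ≡ 20 (mod 59).
Check: 20² = 400 ≡ 46 (mod 59). The two roots are 20 and 39.

20, 39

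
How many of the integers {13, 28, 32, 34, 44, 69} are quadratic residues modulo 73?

2

(13/73) = -1 → non-residue.
(28/73) = -1 → non-residue.
(32/73) = +1 → QR.
(34/73) = -1 → non-residue.
(44/73) = -1 → non-residue.
(69/73) = +1 → QR.
Total quadratic residues among the 6: 2.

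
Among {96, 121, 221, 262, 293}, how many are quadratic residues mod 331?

3

(96/331) = +1 → QR.
(121/331) = +1 → QR.
(221/331) = -1 → non-residue.
(262/331) = -1 → non-residue.
(293/331) = +1 → QR.
Total quadratic residues among the 5: 3.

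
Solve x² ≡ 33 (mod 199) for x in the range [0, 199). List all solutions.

86, 113

Since 199 ≡ 3 (mod 4), a square root of 33 is 33^((199+1)/4) = 33^50 mod 199.
Repeated squaring: 33^2≡94, 33^4≡80, 33^8≡32, 33^16≡29, 33^32≡45 (mod 199).
33^50 = 33^(32+16+2) ≡ 86 (mod 199).
Check: 86² = 7396 ≡ 33 (mod 199). The two roots are 86 and 113.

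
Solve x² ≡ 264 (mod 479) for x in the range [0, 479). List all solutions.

64, 415

Since 479 ≡ 3 (mod 4), a square root of 264 is 264^((479+1)/4) = 264^120 mod 479.
Repeated squaring: 264^2≡241, 264^4≡122, 264^8≡35, 264^16≡267, 264^32≡397, 264^64≡18 (mod 479).
264^120 = 264^(64+32+16+8) ≡ 64 (mod 479).
Check: 64² = 4096 ≡ 264 (mod 479). The two roots are 64 and 415.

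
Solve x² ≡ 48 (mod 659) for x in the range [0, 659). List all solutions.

45, 614

Since 659 ≡ 3 (mod 4), a square root of 48 is 48^((659+1)/4) = 48^165 mod 659.
Repeated squaring: 48^2≡327, 48^4≡171, 48^8≡245, 48^16≡56, 48^32≡500, 48^64≡239, 48^128≡447 (mod 659).
48^165 = 48^(128+32+4+1) ≡ 45 (mod 659).
Check: 45² = 2025 ≡ 48 (mod 659). The two roots are 45 and 614.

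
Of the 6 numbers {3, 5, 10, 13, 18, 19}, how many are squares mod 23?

3

(3/23) = +1 → QR.
(5/23) = -1 → non-residue.
(10/23) = -1 → non-residue.
(13/23) = +1 → QR.
(18/23) = +1 → QR.
(19/23) = -1 → non-residue.
Total quadratic residues among the 6: 3.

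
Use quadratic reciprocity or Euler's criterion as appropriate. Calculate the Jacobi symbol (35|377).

Reciprocity: 35 ≡ 3 and 377 ≡ 1 (mod 4), so (35/377) = +(377/35).
Reduce top mod 35: now compute (27/35).
Reciprocity: 27 ≡ 3 and 35 ≡ 3 (mod 4), so (27/35) = −(35/27).
Reduce top mod 27: now compute (8/27).
Pull out 2^3: since 27 ≡ 3 (mod 8), (2/27) = -1, so (2/27)^3 = -1.
Reached (1/27) = 1. Collecting the sign flips along the way, the symbol is +1.

1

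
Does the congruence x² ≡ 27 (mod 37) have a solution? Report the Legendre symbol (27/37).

Reciprocity: 27 ≡ 3 and 37 ≡ 1 (mod 4), so (27/37) = +(37/27).
Reduce top mod 27: now compute (10/27).
Pull out 2: since 27 ≡ 3 (mod 8), (2/27) = -1.
Reciprocity: 5 ≡ 1 and 27 ≡ 3 (mod 4), so (5/27) = +(27/5).
Reduce top mod 5: now compute (2/5).
Pull out 2: since 5 ≡ 5 (mod 8), (2/5) = -1.
Reached (1/5) = 1. Collecting the sign flips along the way, the symbol is +1.

1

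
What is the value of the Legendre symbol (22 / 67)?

1

Pull out 2: since 67 ≡ 3 (mod 8), (2/67) = -1.
Reciprocity: 11 ≡ 3 and 67 ≡ 3 (mod 4), so (11/67) = −(67/11).
Reduce top mod 11: now compute (1/11).
Reached (1/11) = 1. Collecting the sign flips along the way, the symbol is +1.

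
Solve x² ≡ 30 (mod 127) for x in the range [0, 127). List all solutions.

Since 127 ≡ 3 (mod 4), a square root of 30 is 30^((127+1)/4) = 30^32 mod 127.
Repeated squaring: 30^2≡11, 30^4≡121, 30^8≡36, 30^16≡26, 30^32≡41 (mod 127).
30^32 = 30^(32) ≡ 41 (mod 127).
Check: 41² = 1681 ≡ 30 (mod 127). The two roots are 41 and 86.

41, 86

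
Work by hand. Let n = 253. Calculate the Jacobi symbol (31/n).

1

Reciprocity: 31 ≡ 3 and 253 ≡ 1 (mod 4), so (31/253) = +(253/31).
Reduce top mod 31: now compute (5/31).
Reciprocity: 5 ≡ 1 and 31 ≡ 3 (mod 4), so (5/31) = +(31/5).
Reduce top mod 5: now compute (1/5).
Reached (1/5) = 1. Collecting the sign flips along the way, the symbol is +1.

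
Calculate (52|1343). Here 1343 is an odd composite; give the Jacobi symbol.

Pull out 2^2: since 1343 ≡ 7 (mod 8), (2/1343) = +1, so (2/1343)^2 = +1.
Reciprocity: 13 ≡ 1 and 1343 ≡ 3 (mod 4), so (13/1343) = +(1343/13).
Reduce top mod 13: now compute (4/13).
Pull out 2^2: since 13 ≡ 5 (mod 8), (2/13) = -1, so (2/13)^2 = +1.
Reached (1/13) = 1. Collecting the sign flips along the way, the symbol is +1.

1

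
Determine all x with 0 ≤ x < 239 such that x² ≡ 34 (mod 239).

89, 150

Since 239 ≡ 3 (mod 4), a square root of 34 is 34^((239+1)/4) = 34^60 mod 239.
Repeated squaring: 34^2≡200, 34^4≡87, 34^8≡160, 34^16≡27, 34^32≡12 (mod 239).
34^60 = 34^(32+16+8+4) ≡ 150 (mod 239).
Check: 150² = 22500 ≡ 34 (mod 239). The two roots are 89 and 150.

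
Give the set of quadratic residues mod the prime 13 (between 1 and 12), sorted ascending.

1, 3, 4, 9, 10, 12

Square k = 1,…,6 (k and 13−k give the same square):
1²=1, 2²=4, 3²=9, 4²≡3, 5²≡12, 6²≡10 (mod 13).
So the quadratic residues mod 13 are {1, 3, 4, 9, 10, 12}.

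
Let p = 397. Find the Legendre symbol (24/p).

Pull out 2^3: since 397 ≡ 5 (mod 8), (2/397) = -1, so (2/397)^3 = -1.
Reciprocity: 3 ≡ 3 and 397 ≡ 1 (mod 4), so (3/397) = +(397/3).
Reduce top mod 3: now compute (1/3).
Reached (1/3) = 1. Collecting the sign flips along the way, the symbol is -1.

-1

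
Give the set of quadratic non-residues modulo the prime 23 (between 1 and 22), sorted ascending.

Square k = 1,…,11 (k and 23−k give the same square):
1²=1, 2²=4, 3²=9, 4²=16, 5²≡2, 6²≡13, 7²≡3, 8²≡18, 9²≡12, 10²≡8, 11²≡6 (mod 23).
The residues are {1, 2, 3, 4, 6, 8, 9, 12, 13, 16, 18}; the non-residues are the remaining 11 nonzero classes.

5 7 10 11 14 15 17 19 20 21 22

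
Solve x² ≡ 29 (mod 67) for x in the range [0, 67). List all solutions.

Since 67 ≡ 3 (mod 4), a square root of 29 is 29^((67+1)/4) = 29^17 mod 67.
Repeated squaring: 29^2≡37, 29^4≡29, 29^8≡37, 29^16≡29 (mod 67).
29^17 = 29^(16+1) ≡ 37 (mod 67).
Check: 37² = 1369 ≡ 29 (mod 67). The two roots are 30 and 37.

30, 37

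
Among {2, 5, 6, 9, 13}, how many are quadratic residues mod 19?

(2/19) = -1 → non-residue.
(5/19) = +1 → QR.
(6/19) = +1 → QR.
(9/19) = +1 → QR.
(13/19) = -1 → non-residue.
Total quadratic residues among the 5: 3.

3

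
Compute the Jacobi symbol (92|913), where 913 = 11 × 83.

1

Pull out 2^2: since 913 ≡ 1 (mod 8), (2/913) = +1, so (2/913)^2 = +1.
Reciprocity: 23 ≡ 3 and 913 ≡ 1 (mod 4), so (23/913) = +(913/23).
Reduce top mod 23: now compute (16/23).
Pull out 2^4: since 23 ≡ 7 (mod 8), (2/23) = +1, so (2/23)^4 = +1.
Reached (1/23) = 1. Collecting the sign flips along the way, the symbol is +1.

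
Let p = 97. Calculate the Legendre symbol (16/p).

1

Pull out 2^4: since 97 ≡ 1 (mod 8), (2/97) = +1, so (2/97)^4 = +1.
Reached (1/97) = 1. Collecting the sign flips along the way, the symbol is +1.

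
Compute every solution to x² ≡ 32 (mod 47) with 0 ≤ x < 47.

Since 47 ≡ 3 (mod 4), a square root of 32 is 32^((47+1)/4) = 32^12 mod 47.
Repeated squaring: 32^2≡37, 32^4≡6, 32^8≡36 (mod 47).
32^12 = 32^(8+4) ≡ 28 (mod 47).
Check: 28² = 784 ≡ 32 (mod 47). The two roots are 19 and 28.

19, 28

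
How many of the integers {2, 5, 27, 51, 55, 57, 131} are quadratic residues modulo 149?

(2/149) = -1 → non-residue.
(5/149) = +1 → QR.
(27/149) = -1 → non-residue.
(51/149) = -1 → non-residue.
(55/149) = -1 → non-residue.
(57/149) = -1 → non-residue.
(131/149) = -1 → non-residue.
Total quadratic residues among the 7: 1.

1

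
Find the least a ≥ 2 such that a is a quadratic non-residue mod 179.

(2/179) = −1, so 2 is the smallest positive non-residue mod 179.

2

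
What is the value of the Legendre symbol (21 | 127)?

Reciprocity: 21 ≡ 1 and 127 ≡ 3 (mod 4), so (21/127) = +(127/21).
Reduce top mod 21: now compute (1/21).
Reached (1/21) = 1. Collecting the sign flips along the way, the symbol is +1.

1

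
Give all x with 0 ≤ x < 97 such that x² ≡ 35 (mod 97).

36, 61

97 ≡ 1 (mod 4), so we find a root by search.
Trying successive values, 36² = 1296 ≡ 35 (mod 97). The other root is 97 − 36 = 61.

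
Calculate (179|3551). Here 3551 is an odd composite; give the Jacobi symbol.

Reciprocity: 179 ≡ 3 and 3551 ≡ 3 (mod 4), so (179/3551) = −(3551/179).
Reduce top mod 179: now compute (150/179).
Pull out 2: since 179 ≡ 3 (mod 8), (2/179) = -1.
Reciprocity: 75 ≡ 3 and 179 ≡ 3 (mod 4), so (75/179) = −(179/75).
Reduce top mod 75: now compute (29/75).
Reciprocity: 29 ≡ 1 and 75 ≡ 3 (mod 4), so (29/75) = +(75/29).
Reduce top mod 29: now compute (17/29).
Reciprocity: 17 ≡ 1 and 29 ≡ 1 (mod 4), so (17/29) = +(29/17).
Reduce top mod 17: now compute (12/17).
Pull out 2^2: since 17 ≡ 1 (mod 8), (2/17) = +1, so (2/17)^2 = +1.
Reciprocity: 3 ≡ 3 and 17 ≡ 1 (mod 4), so (3/17) = +(17/3).
Reduce top mod 3: now compute (2/3).
Pull out 2: since 3 ≡ 3 (mod 8), (2/3) = -1.
Reached (1/3) = 1. Collecting the sign flips along the way, the symbol is +1.

1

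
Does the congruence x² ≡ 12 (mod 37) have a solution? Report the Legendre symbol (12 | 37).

Pull out 2^2: since 37 ≡ 5 (mod 8), (2/37) = -1, so (2/37)^2 = +1.
Reciprocity: 3 ≡ 3 and 37 ≡ 1 (mod 4), so (3/37) = +(37/3).
Reduce top mod 3: now compute (1/3).
Reached (1/3) = 1. Collecting the sign flips along the way, the symbol is +1.

1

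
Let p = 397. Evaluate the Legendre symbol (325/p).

-1

Euler's criterion: (325/397) ≡ 325^198 (mod 397).
325^2 ≡ 23 (mod 397)
325^4 ≡ 132 (mod 397)
325^8 ≡ 353 (mod 397)
325^16 ≡ 348 (mod 397)
325^32 ≡ 19 (mod 397)
325^64 ≡ 361 (mod 397)
325^128 ≡ 105 (mod 397)
325^198 = 325^(128+64+4+2) ≡ 396 (mod 397).
Result is 396 ≡ −1, so (325/397) = −1.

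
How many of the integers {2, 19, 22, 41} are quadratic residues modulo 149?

2

(2/149) = -1 → non-residue.
(19/149) = +1 → QR.
(22/149) = +1 → QR.
(41/149) = -1 → non-residue.
Total quadratic residues among the 4: 2.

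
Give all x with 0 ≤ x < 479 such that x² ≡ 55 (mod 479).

161, 318

Since 479 ≡ 3 (mod 4), a square root of 55 is 55^((479+1)/4) = 55^120 mod 479.
Repeated squaring: 55^2≡151, 55^4≡288, 55^8≡77, 55^16≡181, 55^32≡189, 55^64≡275 (mod 479).
55^120 = 55^(64+32+16+8) ≡ 161 (mod 479).
Check: 161² = 25921 ≡ 55 (mod 479). The two roots are 161 and 318.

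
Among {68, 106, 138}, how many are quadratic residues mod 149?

(68/149) = +1 → QR.
(106/149) = -1 → non-residue.
(138/149) = -1 → non-residue.
Total quadratic residues among the 3: 1.

1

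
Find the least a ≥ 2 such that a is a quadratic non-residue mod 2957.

2

(2/2957) = −1, so 2 is the smallest positive non-residue mod 2957.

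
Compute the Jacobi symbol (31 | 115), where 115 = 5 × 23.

1

Reciprocity: 31 ≡ 3 and 115 ≡ 3 (mod 4), so (31/115) = −(115/31).
Reduce top mod 31: now compute (22/31).
Pull out 2: since 31 ≡ 7 (mod 8), (2/31) = +1.
Reciprocity: 11 ≡ 3 and 31 ≡ 3 (mod 4), so (11/31) = −(31/11).
Reduce top mod 11: now compute (9/11).
Reciprocity: 9 ≡ 1 and 11 ≡ 3 (mod 4), so (9/11) = +(11/9).
Reduce top mod 9: now compute (2/9).
Pull out 2: since 9 ≡ 1 (mod 8), (2/9) = +1.
Reached (1/9) = 1. Collecting the sign flips along the way, the symbol is +1.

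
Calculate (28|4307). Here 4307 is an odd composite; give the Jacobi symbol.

Pull out 2^2: since 4307 ≡ 3 (mod 8), (2/4307) = -1, so (2/4307)^2 = +1.
Reciprocity: 7 ≡ 3 and 4307 ≡ 3 (mod 4), so (7/4307) = −(4307/7).
Reduce top mod 7: now compute (2/7).
Pull out 2: since 7 ≡ 7 (mod 8), (2/7) = +1.
Reached (1/7) = 1. Collecting the sign flips along the way, the symbol is -1.

-1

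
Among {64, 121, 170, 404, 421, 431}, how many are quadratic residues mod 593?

4

(64/593) = +1 → QR.
(121/593) = +1 → QR.
(170/593) = -1 → non-residue.
(404/593) = +1 → QR.
(421/593) = -1 → non-residue.
(431/593) = +1 → QR.
Total quadratic residues among the 6: 4.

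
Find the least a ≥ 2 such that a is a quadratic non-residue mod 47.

(2/47) = +1, so 2 is a residue.
(3/47) = +1, so 3 is a residue.
(4/47) = +1, so 4 is a residue.
(5/47) = −1, so 5 is the smallest positive non-residue mod 47.

5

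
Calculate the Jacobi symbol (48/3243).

0

Pull out 2^4: since 3243 ≡ 3 (mod 8), (2/3243) = -1, so (2/3243)^4 = +1.
Reciprocity: 3 ≡ 3 and 3243 ≡ 3 (mod 4), so (3/3243) = −(3243/3).
Reduce top mod 3: now compute (0/3).
Top reduces to 0: gcd > 1, so the symbol is 0.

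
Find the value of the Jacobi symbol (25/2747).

1

Reciprocity: 25 ≡ 1 and 2747 ≡ 3 (mod 4), so (25/2747) = +(2747/25).
Reduce top mod 25: now compute (22/25).
Pull out 2: since 25 ≡ 1 (mod 8), (2/25) = +1.
Reciprocity: 11 ≡ 3 and 25 ≡ 1 (mod 4), so (11/25) = +(25/11).
Reduce top mod 11: now compute (3/11).
Reciprocity: 3 ≡ 3 and 11 ≡ 3 (mod 4), so (3/11) = −(11/3).
Reduce top mod 3: now compute (2/3).
Pull out 2: since 3 ≡ 3 (mod 8), (2/3) = -1.
Reached (1/3) = 1. Collecting the sign flips along the way, the symbol is +1.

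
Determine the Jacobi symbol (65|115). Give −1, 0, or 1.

Reciprocity: 65 ≡ 1 and 115 ≡ 3 (mod 4), so (65/115) = +(115/65).
Reduce top mod 65: now compute (50/65).
Pull out 2: since 65 ≡ 1 (mod 8), (2/65) = +1.
Reciprocity: 25 ≡ 1 and 65 ≡ 1 (mod 4), so (25/65) = +(65/25).
Reduce top mod 25: now compute (15/25).
Reciprocity: 15 ≡ 3 and 25 ≡ 1 (mod 4), so (15/25) = +(25/15).
Reduce top mod 15: now compute (10/15).
Pull out 2: since 15 ≡ 7 (mod 8), (2/15) = +1.
Reciprocity: 5 ≡ 1 and 15 ≡ 3 (mod 4), so (5/15) = +(15/5).
Reduce top mod 5: now compute (0/5).
Top reduces to 0: gcd > 1, so the symbol is 0.

0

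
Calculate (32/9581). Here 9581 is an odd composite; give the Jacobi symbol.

Pull out 2^5: since 9581 ≡ 5 (mod 8), (2/9581) = -1, so (2/9581)^5 = -1.
Reached (1/9581) = 1. Collecting the sign flips along the way, the symbol is -1.

-1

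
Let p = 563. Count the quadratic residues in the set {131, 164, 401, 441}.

2

(131/563) = -1 → non-residue.
(164/563) = -1 → non-residue.
(401/563) = +1 → QR.
(441/563) = +1 → QR.
Total quadratic residues among the 4: 2.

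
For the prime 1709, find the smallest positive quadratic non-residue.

(2/1709) = −1, so 2 is the smallest positive non-residue mod 1709.

2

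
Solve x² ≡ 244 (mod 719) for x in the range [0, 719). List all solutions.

Since 719 ≡ 3 (mod 4), a square root of 244 is 244^((719+1)/4) = 244^180 mod 719.
Repeated squaring: 244^2≡578, 244^4≡468, 244^8≡448, 244^16≡103, 244^32≡543, 244^64≡59, 244^128≡605 (mod 719).
244^180 = 244^(128+32+16+4) ≡ 49 (mod 719).
Check: 49² = 2401 ≡ 244 (mod 719). The two roots are 49 and 670.

49, 670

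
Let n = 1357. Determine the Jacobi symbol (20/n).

Pull out 2^2: since 1357 ≡ 5 (mod 8), (2/1357) = -1, so (2/1357)^2 = +1.
Reciprocity: 5 ≡ 1 and 1357 ≡ 1 (mod 4), so (5/1357) = +(1357/5).
Reduce top mod 5: now compute (2/5).
Pull out 2: since 5 ≡ 5 (mod 8), (2/5) = -1.
Reached (1/5) = 1. Collecting the sign flips along the way, the symbol is -1.

-1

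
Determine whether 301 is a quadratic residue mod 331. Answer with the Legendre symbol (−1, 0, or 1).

-1

Reciprocity: 301 ≡ 1 and 331 ≡ 3 (mod 4), so (301/331) = +(331/301).
Reduce top mod 301: now compute (30/301).
Pull out 2: since 301 ≡ 5 (mod 8), (2/301) = -1.
Reciprocity: 15 ≡ 3 and 301 ≡ 1 (mod 4), so (15/301) = +(301/15).
Reduce top mod 15: now compute (1/15).
Reached (1/15) = 1. Collecting the sign flips along the way, the symbol is -1.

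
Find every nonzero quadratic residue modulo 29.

Square k = 1,…,14 (k and 29−k give the same square):
1²=1, 2²=4, 3²=9, 4²=16, 5²=25, 6²≡7, 7²≡20, 8²≡6, 9²≡23, 10²≡13, 11²≡5, 12²≡28, 13²≡24, 14²≡22 (mod 29).
So the quadratic residues mod 29 are {1, 4, 5, 6, 7, 9, 13, 16, 20, 22, 23, 24, 25, 28}.

1,4,5,6,7,9,13,16,20,22,23,24,25,28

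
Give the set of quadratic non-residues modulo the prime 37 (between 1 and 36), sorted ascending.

2, 5, 6, 8, 13, 14, 15, 17, 18, 19, 20, 22, 23, 24, 29, 31, 32, 35

Square k = 1,…,18 (k and 37−k give the same square):
1²=1, 2²=4, 3²=9, 4²=16, 5²=25, 6²=36, 7²≡12, 8²≡27, 9²≡7, 10²≡26, 11²≡10, 12²≡33, 13²≡21, 14²≡11, 15²≡3, 16²≡34, 17²≡30, 18²≡28 (mod 37).
The residues are {1, 3, 4, 7, 9, 10, 11, 12, 16, 21, 25, 26, 27, 28, 30, 33, 34, 36}; the non-residues are the remaining 18 nonzero classes.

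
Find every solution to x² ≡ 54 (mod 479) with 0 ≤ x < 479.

Since 479 ≡ 3 (mod 4), a square root of 54 is 54^((479+1)/4) = 54^120 mod 479.
Repeated squaring: 54^2≡42, 54^4≡327, 54^8≡112, 54^16≡90, 54^32≡436, 54^64≡412 (mod 479).
54^120 = 54^(64+32+16+8) ≡ 147 (mod 479).
Check: 147² = 21609 ≡ 54 (mod 479). The two roots are 147 and 332.

147, 332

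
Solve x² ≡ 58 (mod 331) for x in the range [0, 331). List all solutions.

Since 331 ≡ 3 (mod 4), a square root of 58 is 58^((331+1)/4) = 58^83 mod 331.
Repeated squaring: 58^2≡54, 58^4≡268, 58^8≡328, 58^16≡9, 58^32≡81, 58^64≡272 (mod 331).
58^83 = 58^(64+16+2+1) ≡ 183 (mod 331).
Check: 183² = 33489 ≡ 58 (mod 331). The two roots are 148 and 183.

148, 183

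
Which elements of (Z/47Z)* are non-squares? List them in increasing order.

5,10,11,13,15,19,20,22,23,26,29,30,31,33,35,38,39,40,41,43,44,45,46

Square k = 1,…,23 (k and 47−k give the same square):
1²=1, 2²=4, 3²=9, 4²=16, 5²=25, 6²=36, 7²≡2, 8²≡17, 9²≡34, 10²≡6, 11²≡27, 12²≡3, 13²≡28, 14²≡8, 15²≡37, 16²≡21, 17²≡7, 18²≡42, 19²≡32, 20²≡24, 21²≡18, 22²≡14, 23²≡12 (mod 47).
The residues are {1, 2, 3, 4, 6, 7, 8, 9, 12, 14, 16, 17, 18, 21, 24, 25, 27, 28, 32, 34, 36, 37, 42}; the non-residues are the remaining 23 nonzero classes.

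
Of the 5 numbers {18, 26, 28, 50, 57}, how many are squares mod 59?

(18/59) = -1 → non-residue.
(26/59) = +1 → QR.
(28/59) = +1 → QR.
(50/59) = -1 → non-residue.
(57/59) = +1 → QR.
Total quadratic residues among the 5: 3.

3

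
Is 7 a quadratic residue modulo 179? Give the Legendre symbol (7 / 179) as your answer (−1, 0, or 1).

Reciprocity: 7 ≡ 3 and 179 ≡ 3 (mod 4), so (7/179) = −(179/7).
Reduce top mod 7: now compute (4/7).
Pull out 2^2: since 7 ≡ 7 (mod 8), (2/7) = +1, so (2/7)^2 = +1.
Reached (1/7) = 1. Collecting the sign flips along the way, the symbol is -1.

-1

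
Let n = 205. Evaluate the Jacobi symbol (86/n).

1

Pull out 2: since 205 ≡ 5 (mod 8), (2/205) = -1.
Reciprocity: 43 ≡ 3 and 205 ≡ 1 (mod 4), so (43/205) = +(205/43).
Reduce top mod 43: now compute (33/43).
Reciprocity: 33 ≡ 1 and 43 ≡ 3 (mod 4), so (33/43) = +(43/33).
Reduce top mod 33: now compute (10/33).
Pull out 2: since 33 ≡ 1 (mod 8), (2/33) = +1.
Reciprocity: 5 ≡ 1 and 33 ≡ 1 (mod 4), so (5/33) = +(33/5).
Reduce top mod 5: now compute (3/5).
Reciprocity: 3 ≡ 3 and 5 ≡ 1 (mod 4), so (3/5) = +(5/3).
Reduce top mod 3: now compute (2/3).
Pull out 2: since 3 ≡ 3 (mod 8), (2/3) = -1.
Reached (1/3) = 1. Collecting the sign flips along the way, the symbol is +1.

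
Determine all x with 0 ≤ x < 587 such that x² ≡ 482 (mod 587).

149, 438

Since 587 ≡ 3 (mod 4), a square root of 482 is 482^((587+1)/4) = 482^147 mod 587.
Repeated squaring: 482^2≡459, 482^4≡535, 482^8≡356, 482^16≡531, 482^32≡201, 482^64≡485, 482^128≡425 (mod 587).
482^147 = 482^(128+16+2+1) ≡ 149 (mod 587).
Check: 149² = 22201 ≡ 482 (mod 587). The two roots are 149 and 438.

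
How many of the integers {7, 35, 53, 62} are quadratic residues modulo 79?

(7/79) = -1 → non-residue.
(35/79) = -1 → non-residue.
(53/79) = -1 → non-residue.
(62/79) = +1 → QR.
Total quadratic residues among the 4: 1.

1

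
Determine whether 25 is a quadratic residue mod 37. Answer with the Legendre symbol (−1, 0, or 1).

1

Reciprocity: 25 ≡ 1 and 37 ≡ 1 (mod 4), so (25/37) = +(37/25).
Reduce top mod 25: now compute (12/25).
Pull out 2^2: since 25 ≡ 1 (mod 8), (2/25) = +1, so (2/25)^2 = +1.
Reciprocity: 3 ≡ 3 and 25 ≡ 1 (mod 4), so (3/25) = +(25/3).
Reduce top mod 3: now compute (1/3).
Reached (1/3) = 1. Collecting the sign flips along the way, the symbol is +1.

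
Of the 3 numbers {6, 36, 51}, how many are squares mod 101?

(6/101) = +1 → QR.
(36/101) = +1 → QR.
(51/101) = -1 → non-residue.
Total quadratic residues among the 3: 2.

2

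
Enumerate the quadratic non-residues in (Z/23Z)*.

5, 7, 10, 11, 14, 15, 17, 19, 20, 21, 22

Square k = 1,…,11 (k and 23−k give the same square):
1²=1, 2²=4, 3²=9, 4²=16, 5²≡2, 6²≡13, 7²≡3, 8²≡18, 9²≡12, 10²≡8, 11²≡6 (mod 23).
The residues are {1, 2, 3, 4, 6, 8, 9, 12, 13, 16, 18}; the non-residues are the remaining 11 nonzero classes.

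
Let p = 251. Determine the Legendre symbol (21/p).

Reciprocity: 21 ≡ 1 and 251 ≡ 3 (mod 4), so (21/251) = +(251/21).
Reduce top mod 21: now compute (20/21).
Pull out 2^2: since 21 ≡ 5 (mod 8), (2/21) = -1, so (2/21)^2 = +1.
Reciprocity: 5 ≡ 1 and 21 ≡ 1 (mod 4), so (5/21) = +(21/5).
Reduce top mod 5: now compute (1/5).
Reached (1/5) = 1. Collecting the sign flips along the way, the symbol is +1.

1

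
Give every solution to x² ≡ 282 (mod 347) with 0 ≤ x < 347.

87, 260

Since 347 ≡ 3 (mod 4), a square root of 282 is 282^((347+1)/4) = 282^87 mod 347.
Repeated squaring: 282^2≡61, 282^4≡251, 282^8≡194, 282^16≡160, 282^32≡269, 282^64≡185 (mod 347).
282^87 = 282^(64+16+4+2+1) ≡ 87 (mod 347).
Check: 87² = 7569 ≡ 282 (mod 347). The two roots are 87 and 260.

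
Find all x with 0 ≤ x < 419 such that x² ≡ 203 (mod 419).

Since 419 ≡ 3 (mod 4), a square root of 203 is 203^((419+1)/4) = 203^105 mod 419.
Repeated squaring: 203^2≡147, 203^4≡240, 203^8≡197, 203^16≡261, 203^32≡243, 203^64≡389 (mod 419).
203^105 = 203^(64+32+8+1) ≡ 363 (mod 419).
Check: 363² = 131769 ≡ 203 (mod 419). The two roots are 56 and 363.

56, 363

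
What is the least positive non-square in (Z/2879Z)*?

(2/2879) = +1, so 2 is a residue.
(3/2879) = +1, so 3 is a residue.
(4/2879) = +1, so 4 is a residue.
(5/2879) = +1, so 5 is a residue.
(6/2879) = +1, so 6 is a residue.
(7/2879) = −1, so 7 is the smallest positive non-residue mod 2879.

7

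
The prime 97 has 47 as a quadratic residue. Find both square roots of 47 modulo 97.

97 ≡ 1 (mod 4), so we find a root by search.
Trying successive values, 12² = 144 ≡ 47 (mod 97). The other root is 97 − 12 = 85.

12, 85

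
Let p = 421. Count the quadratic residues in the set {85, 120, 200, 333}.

1

(85/421) = +1 → QR.
(120/421) = -1 → non-residue.
(200/421) = -1 → non-residue.
(333/421) = -1 → non-residue.
Total quadratic residues among the 4: 1.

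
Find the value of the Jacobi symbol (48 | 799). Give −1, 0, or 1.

Pull out 2^4: since 799 ≡ 7 (mod 8), (2/799) = +1, so (2/799)^4 = +1.
Reciprocity: 3 ≡ 3 and 799 ≡ 3 (mod 4), so (3/799) = −(799/3).
Reduce top mod 3: now compute (1/3).
Reached (1/3) = 1. Collecting the sign flips along the way, the symbol is -1.

-1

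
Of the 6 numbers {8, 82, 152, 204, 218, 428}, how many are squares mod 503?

(8/503) = +1 → QR.
(82/503) = -1 → non-residue.
(152/503) = -1 → non-residue.
(204/503) = -1 → non-residue.
(218/503) = -1 → non-residue.
(428/503) = -1 → non-residue.
Total quadratic residues among the 6: 1.

1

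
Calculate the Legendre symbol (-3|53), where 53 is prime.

-1

Euler's criterion: (-3/53) ≡ 50^26 (mod 53).
50^2 ≡ 9 (mod 53)
50^4 ≡ 28 (mod 53)
50^8 ≡ 42 (mod 53)
50^16 ≡ 15 (mod 53)
50^26 = 50^(16+8+2) ≡ 52 (mod 53).
Result is 52 ≡ −1, so (-3/53) = −1.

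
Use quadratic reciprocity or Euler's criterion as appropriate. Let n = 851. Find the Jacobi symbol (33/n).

-1

Reciprocity: 33 ≡ 1 and 851 ≡ 3 (mod 4), so (33/851) = +(851/33).
Reduce top mod 33: now compute (26/33).
Pull out 2: since 33 ≡ 1 (mod 8), (2/33) = +1.
Reciprocity: 13 ≡ 1 and 33 ≡ 1 (mod 4), so (13/33) = +(33/13).
Reduce top mod 13: now compute (7/13).
Reciprocity: 7 ≡ 3 and 13 ≡ 1 (mod 4), so (7/13) = +(13/7).
Reduce top mod 7: now compute (6/7).
Pull out 2: since 7 ≡ 7 (mod 8), (2/7) = +1.
Reciprocity: 3 ≡ 3 and 7 ≡ 3 (mod 4), so (3/7) = −(7/3).
Reduce top mod 3: now compute (1/3).
Reached (1/3) = 1. Collecting the sign flips along the way, the symbol is -1.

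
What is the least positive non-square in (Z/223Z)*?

3

(2/223) = +1, so 2 is a residue.
(3/223) = −1, so 3 is the smallest positive non-residue mod 223.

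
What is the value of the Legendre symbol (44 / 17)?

Euler's criterion: (44/17) ≡ 10^8 (mod 17).
10^2 ≡ 15 (mod 17)
10^4 ≡ 4 (mod 17)
10^8 ≡ 16 (mod 17)
10^8 = 10^(8) ≡ 16 (mod 17).
Result is 16 ≡ −1, so (44/17) = −1.

-1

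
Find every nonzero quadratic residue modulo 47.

1 2 3 4 6 7 8 9 12 14 16 17 18 21 24 25 27 28 32 34 36 37 42

Square k = 1,…,23 (k and 47−k give the same square):
1²=1, 2²=4, 3²=9, 4²=16, 5²=25, 6²=36, 7²≡2, 8²≡17, 9²≡34, 10²≡6, 11²≡27, 12²≡3, 13²≡28, 14²≡8, 15²≡37, 16²≡21, 17²≡7, 18²≡42, 19²≡32, 20²≡24, 21²≡18, 22²≡14, 23²≡12 (mod 47).
So the quadratic residues mod 47 are {1, 2, 3, 4, 6, 7, 8, 9, 12, 14, 16, 17, 18, 21, 24, 25, 27, 28, 32, 34, 36, 37, 42}.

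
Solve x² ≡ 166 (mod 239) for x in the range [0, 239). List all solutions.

40, 199

Since 239 ≡ 3 (mod 4), a square root of 166 is 166^((239+1)/4) = 166^60 mod 239.
Repeated squaring: 166^2≡71, 166^4≡22, 166^8≡6, 166^16≡36, 166^32≡101 (mod 239).
166^60 = 166^(32+16+8+4) ≡ 40 (mod 239).
Check: 40² = 1600 ≡ 166 (mod 239). The two roots are 40 and 199.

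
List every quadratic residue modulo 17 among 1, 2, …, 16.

1,2,4,8,9,13,15,16

Square k = 1,…,8 (k and 17−k give the same square):
1²=1, 2²=4, 3²=9, 4²=16, 5²≡8, 6²≡2, 7²≡15, 8²≡13 (mod 17).
So the quadratic residues mod 17 are {1, 2, 4, 8, 9, 13, 15, 16}.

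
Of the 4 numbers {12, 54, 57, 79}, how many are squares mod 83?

1

(12/83) = +1 → QR.
(54/83) = -1 → non-residue.
(57/83) = -1 → non-residue.
(79/83) = -1 → non-residue.
Total quadratic residues among the 4: 1.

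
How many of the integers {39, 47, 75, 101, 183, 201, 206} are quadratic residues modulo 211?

(39/211) = -1 → non-residue.
(47/211) = +1 → QR.
(75/211) = -1 → non-residue.
(101/211) = +1 → QR.
(183/211) = +1 → QR.
(201/211) = +1 → QR.
(206/211) = -1 → non-residue.
Total quadratic residues among the 7: 4.

4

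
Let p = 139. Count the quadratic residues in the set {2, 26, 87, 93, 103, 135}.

0

(2/139) = -1 → non-residue.
(26/139) = -1 → non-residue.
(87/139) = -1 → non-residue.
(93/139) = -1 → non-residue.
(103/139) = -1 → non-residue.
(135/139) = -1 → non-residue.
Total quadratic residues among the 6: 0.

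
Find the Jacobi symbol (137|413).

Reciprocity: 137 ≡ 1 and 413 ≡ 1 (mod 4), so (137/413) = +(413/137).
Reduce top mod 137: now compute (2/137).
Pull out 2: since 137 ≡ 1 (mod 8), (2/137) = +1.
Reached (1/137) = 1. Collecting the sign flips along the way, the symbol is +1.

1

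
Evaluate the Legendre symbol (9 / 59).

1

Reciprocity: 9 ≡ 1 and 59 ≡ 3 (mod 4), so (9/59) = +(59/9).
Reduce top mod 9: now compute (5/9).
Reciprocity: 5 ≡ 1 and 9 ≡ 1 (mod 4), so (5/9) = +(9/5).
Reduce top mod 5: now compute (4/5).
Pull out 2^2: since 5 ≡ 5 (mod 8), (2/5) = -1, so (2/5)^2 = +1.
Reached (1/5) = 1. Collecting the sign flips along the way, the symbol is +1.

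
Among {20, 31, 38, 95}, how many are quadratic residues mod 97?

2

(20/97) = -1 → non-residue.
(31/97) = +1 → QR.
(38/97) = -1 → non-residue.
(95/97) = +1 → QR.
Total quadratic residues among the 4: 2.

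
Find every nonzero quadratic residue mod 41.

1 2 4 5 8 9 10 16 18 20 21 23 25 31 32 33 36 37 39 40

Square k = 1,…,20 (k and 41−k give the same square):
1²=1, 2²=4, 3²=9, 4²=16, 5²=25, 6²=36, 7²≡8, 8²≡23, 9²≡40, 10²≡18, 11²≡39, 12²≡21, 13²≡5, 14²≡32, 15²≡20, 16²≡10, 17²≡2, 18²≡37, 19²≡33, 20²≡31 (mod 41).
So the quadratic residues mod 41 are {1, 2, 4, 5, 8, 9, 10, 16, 18, 20, 21, 23, 25, 31, 32, 33, 36, 37, 39, 40}.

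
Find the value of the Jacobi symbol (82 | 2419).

0

Pull out 2: since 2419 ≡ 3 (mod 8), (2/2419) = -1.
Reciprocity: 41 ≡ 1 and 2419 ≡ 3 (mod 4), so (41/2419) = +(2419/41).
Reduce top mod 41: now compute (0/41).
Top reduces to 0: gcd > 1, so the symbol is 0.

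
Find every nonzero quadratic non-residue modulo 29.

Square k = 1,…,14 (k and 29−k give the same square):
1²=1, 2²=4, 3²=9, 4²=16, 5²=25, 6²≡7, 7²≡20, 8²≡6, 9²≡23, 10²≡13, 11²≡5, 12²≡28, 13²≡24, 14²≡22 (mod 29).
The residues are {1, 4, 5, 6, 7, 9, 13, 16, 20, 22, 23, 24, 25, 28}; the non-residues are the remaining 14 nonzero classes.

2,3,8,10,11,12,14,15,17,18,19,21,26,27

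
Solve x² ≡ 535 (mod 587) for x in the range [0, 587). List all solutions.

Since 587 ≡ 3 (mod 4), a square root of 535 is 535^((587+1)/4) = 535^147 mod 587.
Repeated squaring: 535^2≡356, 535^4≡531, 535^8≡201, 535^16≡485, 535^32≡425, 535^64≡416, 535^128≡478 (mod 587).
535^147 = 535^(128+16+2+1) ≡ 459 (mod 587).
Check: 459² = 210681 ≡ 535 (mod 587). The two roots are 128 and 459.

128, 459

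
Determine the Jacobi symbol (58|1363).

Pull out 2: since 1363 ≡ 3 (mod 8), (2/1363) = -1.
Reciprocity: 29 ≡ 1 and 1363 ≡ 3 (mod 4), so (29/1363) = +(1363/29).
Reduce top mod 29: now compute (0/29).
Top reduces to 0: gcd > 1, so the symbol is 0.

0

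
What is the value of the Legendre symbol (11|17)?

-1

Euler's criterion: (11/17) ≡ 11^8 (mod 17).
11^2 ≡ 2 (mod 17)
11^4 ≡ 4 (mod 17)
11^8 ≡ 16 (mod 17)
11^8 = 11^(8) ≡ 16 (mod 17).
Result is 16 ≡ −1, so (11/17) = −1.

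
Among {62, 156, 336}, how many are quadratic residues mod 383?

2

(62/383) = +1 → QR.
(156/383) = -1 → non-residue.
(336/383) = +1 → QR.
Total quadratic residues among the 3: 2.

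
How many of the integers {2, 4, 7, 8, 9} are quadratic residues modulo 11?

2

(2/11) = -1 → non-residue.
(4/11) = +1 → QR.
(7/11) = -1 → non-residue.
(8/11) = -1 → non-residue.
(9/11) = +1 → QR.
Total quadratic residues among the 5: 2.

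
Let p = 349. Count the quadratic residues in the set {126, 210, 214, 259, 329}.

4

(126/349) = +1 → QR.
(210/349) = +1 → QR.
(214/349) = +1 → QR.
(259/349) = -1 → non-residue.
(329/349) = +1 → QR.
Total quadratic residues among the 5: 4.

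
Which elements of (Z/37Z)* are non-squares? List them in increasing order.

Square k = 1,…,18 (k and 37−k give the same square):
1²=1, 2²=4, 3²=9, 4²=16, 5²=25, 6²=36, 7²≡12, 8²≡27, 9²≡7, 10²≡26, 11²≡10, 12²≡33, 13²≡21, 14²≡11, 15²≡3, 16²≡34, 17²≡30, 18²≡28 (mod 37).
The residues are {1, 3, 4, 7, 9, 10, 11, 12, 16, 21, 25, 26, 27, 28, 30, 33, 34, 36}; the non-residues are the remaining 18 nonzero classes.

2, 5, 6, 8, 13, 14, 15, 17, 18, 19, 20, 22, 23, 24, 29, 31, 32, 35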